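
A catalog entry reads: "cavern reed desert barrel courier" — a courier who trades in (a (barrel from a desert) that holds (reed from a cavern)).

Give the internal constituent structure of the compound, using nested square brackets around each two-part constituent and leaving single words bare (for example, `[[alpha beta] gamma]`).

[[[cavern reed] [desert barrel]] courier]

The outermost head in the paraphrase is "courier", modified by "cavern reed desert barrel".
Within "cavern reed desert barrel", the head is "barrel" (specifically "desert barrel") and the modifier is "cavern reed".
Within "cavern reed", the head is "reed" and the modifier is "cavern".
Within "desert barrel", the head is "barrel" and the modifier is "desert".
Assembled: [[[cavern reed] [desert barrel]] courier].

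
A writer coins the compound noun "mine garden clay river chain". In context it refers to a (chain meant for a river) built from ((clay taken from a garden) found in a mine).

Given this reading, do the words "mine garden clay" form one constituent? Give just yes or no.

The paraphrase groups the words so that "mine garden clay" is one unit: it corresponds to a single parenthesized sub-phrase.
The full structure is [[mine [garden clay]] [river chain]], in which [mine garden clay] is a constituent.

yes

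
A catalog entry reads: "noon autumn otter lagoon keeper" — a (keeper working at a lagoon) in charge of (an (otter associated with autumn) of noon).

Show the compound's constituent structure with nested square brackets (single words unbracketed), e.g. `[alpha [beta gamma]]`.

[[noon [autumn otter]] [lagoon keeper]]

Overall it is a kind of keeper (specifically "lagoon keeper"); the modifier is "noon autumn otter".
Inside "noon autumn otter": head "otter" (specifically "autumn otter"), modifier "noon".
Inside "autumn otter": head "otter", modifier "autumn".
Inside "lagoon keeper": head "keeper", modifier "lagoon".
So the structure is [[noon [autumn otter]] [lagoon keeper]].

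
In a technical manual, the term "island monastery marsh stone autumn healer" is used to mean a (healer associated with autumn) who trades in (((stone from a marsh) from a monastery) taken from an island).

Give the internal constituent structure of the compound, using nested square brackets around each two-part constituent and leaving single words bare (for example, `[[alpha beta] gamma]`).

Overall it is a kind of healer (specifically "autumn healer"); the modifier is "island monastery marsh stone".
Within "island monastery marsh stone", the head is "stone" (specifically "monastery marsh stone") and the modifier is "island".
Within "monastery marsh stone", the head is "stone" (specifically "marsh stone") and the modifier is "monastery".
Within "marsh stone", the head is "stone" and the modifier is "marsh".
Within "autumn healer", the head is "healer" and the modifier is "autumn".
Putting it together: [[island [monastery [marsh stone]]] [autumn healer]].

[[island [monastery [marsh stone]]] [autumn healer]]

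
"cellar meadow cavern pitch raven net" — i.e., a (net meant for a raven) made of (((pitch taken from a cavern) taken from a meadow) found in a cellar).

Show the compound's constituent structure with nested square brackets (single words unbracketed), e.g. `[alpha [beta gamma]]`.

Whole compound: head "net" (specifically "raven net"), modifier "cellar meadow cavern pitch".
"cellar meadow cavern pitch" → head "pitch" (specifically "meadow cavern pitch"), modifier "cellar".
"meadow cavern pitch" → head "pitch" (specifically "cavern pitch"), modifier "meadow".
"cavern pitch" → head "pitch", modifier "cavern".
"raven net" → head "net", modifier "raven".
So the structure is [[cellar [meadow [cavern pitch]]] [raven net]].

[[cellar [meadow [cavern pitch]]] [raven net]]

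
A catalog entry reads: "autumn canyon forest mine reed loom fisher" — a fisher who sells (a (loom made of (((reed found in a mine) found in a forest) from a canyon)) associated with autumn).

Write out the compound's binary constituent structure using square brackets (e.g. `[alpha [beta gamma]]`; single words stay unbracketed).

[[autumn [[canyon [forest [mine reed]]] loom]] fisher]

At the top level: head "fisher"; modifier "autumn canyon forest mine reed loom".
Within "autumn canyon forest mine reed loom", the head is "loom" (specifically "canyon forest mine reed loom") and the modifier is "autumn".
Within "canyon forest mine reed loom", the head is "loom" and the modifier is "canyon forest mine reed".
Within "canyon forest mine reed", the head is "reed" (specifically "forest mine reed") and the modifier is "canyon".
Within "forest mine reed", the head is "reed" (specifically "mine reed") and the modifier is "forest".
Within "mine reed", the head is "reed" and the modifier is "mine".
Assembled: [[autumn [[canyon [forest [mine reed]]] loom]] fisher].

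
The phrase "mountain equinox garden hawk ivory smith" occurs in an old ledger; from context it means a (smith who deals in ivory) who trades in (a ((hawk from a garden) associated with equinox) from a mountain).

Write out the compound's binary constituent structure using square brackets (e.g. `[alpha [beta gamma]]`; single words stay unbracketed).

Overall it is a kind of smith (specifically "ivory smith"); the modifier is "mountain equinox garden hawk".
Within "mountain equinox garden hawk", the head is "hawk" (specifically "equinox garden hawk") and the modifier is "mountain".
Within "equinox garden hawk", the head is "hawk" (specifically "garden hawk") and the modifier is "equinox".
Within "garden hawk", the head is "hawk" and the modifier is "garden".
Within "ivory smith", the head is "smith" and the modifier is "ivory".
Assembled: [[mountain [equinox [garden hawk]]] [ivory smith]].

[[mountain [equinox [garden hawk]]] [ivory smith]]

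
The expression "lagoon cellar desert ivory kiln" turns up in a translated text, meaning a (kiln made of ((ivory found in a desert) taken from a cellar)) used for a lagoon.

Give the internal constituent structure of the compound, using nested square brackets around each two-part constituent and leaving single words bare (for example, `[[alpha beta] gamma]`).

[lagoon [[cellar [desert ivory]] kiln]]

The outermost head in the paraphrase is "kiln" (specifically "cellar desert ivory kiln"), modified by "lagoon".
Inside "cellar desert ivory kiln": head "kiln", modifier "cellar desert ivory".
Inside "cellar desert ivory": head "ivory" (specifically "desert ivory"), modifier "cellar".
Inside "desert ivory": head "ivory", modifier "desert".
So the structure is [lagoon [[cellar [desert ivory]] kiln]].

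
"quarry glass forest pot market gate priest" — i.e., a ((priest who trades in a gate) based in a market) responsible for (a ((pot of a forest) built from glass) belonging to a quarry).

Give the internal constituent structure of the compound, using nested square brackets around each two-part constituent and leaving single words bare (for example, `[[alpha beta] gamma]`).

At the top level: head "priest" (specifically "market gate priest"); modifier "quarry glass forest pot".
Inside "quarry glass forest pot": head "pot" (specifically "glass forest pot"), modifier "quarry".
Inside "glass forest pot": head "pot" (specifically "forest pot"), modifier "glass".
Inside "forest pot": head "pot", modifier "forest".
Inside "market gate priest": head "priest" (specifically "gate priest"), modifier "market".
Inside "gate priest": head "priest", modifier "gate".
Assembled: [[quarry [glass [forest pot]]] [market [gate priest]]].

[[quarry [glass [forest pot]]] [market [gate priest]]]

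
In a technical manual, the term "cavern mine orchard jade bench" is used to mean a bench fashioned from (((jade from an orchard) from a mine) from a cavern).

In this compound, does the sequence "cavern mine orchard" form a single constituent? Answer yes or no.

The top-level split is [cavern mine orchard jade] [bench]; the full structure is [[cavern [mine [orchard jade]]] bench].
"cavern mine orchard" straddles a constituent boundary, so it is not a single unit.

no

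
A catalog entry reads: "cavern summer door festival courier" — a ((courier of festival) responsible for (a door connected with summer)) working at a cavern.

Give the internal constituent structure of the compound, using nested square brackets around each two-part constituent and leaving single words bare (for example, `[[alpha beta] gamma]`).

At the top level: head "courier" (specifically "summer door festival courier"); modifier "cavern".
"summer door festival courier" → head "courier" (specifically "festival courier"), modifier "summer door".
"summer door" → head "door", modifier "summer".
"festival courier" → head "courier", modifier "festival".
Putting it together: [cavern [[summer door] [festival courier]]].

[cavern [[summer door] [festival courier]]]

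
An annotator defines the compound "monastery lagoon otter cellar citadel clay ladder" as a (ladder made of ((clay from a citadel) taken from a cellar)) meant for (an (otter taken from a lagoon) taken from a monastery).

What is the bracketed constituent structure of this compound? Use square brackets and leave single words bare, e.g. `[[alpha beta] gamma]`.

Overall it is a kind of ladder (specifically "cellar citadel clay ladder"); the modifier is "monastery lagoon otter".
Inside "monastery lagoon otter": head "otter" (specifically "lagoon otter"), modifier "monastery".
Inside "lagoon otter": head "otter", modifier "lagoon".
Inside "cellar citadel clay ladder": head "ladder", modifier "cellar citadel clay".
Inside "cellar citadel clay": head "clay" (specifically "citadel clay"), modifier "cellar".
Inside "citadel clay": head "clay", modifier "citadel".
So the structure is [[monastery [lagoon otter]] [[cellar [citadel clay]] ladder]].

[[monastery [lagoon otter]] [[cellar [citadel clay]] ladder]]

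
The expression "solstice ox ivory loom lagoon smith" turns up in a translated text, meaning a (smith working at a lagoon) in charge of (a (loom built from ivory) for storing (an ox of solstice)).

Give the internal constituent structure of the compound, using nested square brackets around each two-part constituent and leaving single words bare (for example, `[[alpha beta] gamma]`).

The outermost head in the paraphrase is "smith" (specifically "lagoon smith"), modified by "solstice ox ivory loom".
"solstice ox ivory loom" → head "loom" (specifically "ivory loom"), modifier "solstice ox".
"solstice ox" → head "ox", modifier "solstice".
"ivory loom" → head "loom", modifier "ivory".
"lagoon smith" → head "smith", modifier "lagoon".
Putting it together: [[[solstice ox] [ivory loom]] [lagoon smith]].

[[[solstice ox] [ivory loom]] [lagoon smith]]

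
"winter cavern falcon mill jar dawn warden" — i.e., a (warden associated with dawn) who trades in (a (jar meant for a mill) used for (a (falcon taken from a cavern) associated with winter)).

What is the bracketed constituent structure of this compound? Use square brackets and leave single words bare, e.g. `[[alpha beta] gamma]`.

The outermost head in the paraphrase is "warden" (specifically "dawn warden"), modified by "winter cavern falcon mill jar".
"winter cavern falcon mill jar" → head "jar" (specifically "mill jar"), modifier "winter cavern falcon".
"winter cavern falcon" → head "falcon" (specifically "cavern falcon"), modifier "winter".
"cavern falcon" → head "falcon", modifier "cavern".
"mill jar" → head "jar", modifier "mill".
"dawn warden" → head "warden", modifier "dawn".
Putting it together: [[[winter [cavern falcon]] [mill jar]] [dawn warden]].

[[[winter [cavern falcon]] [mill jar]] [dawn warden]]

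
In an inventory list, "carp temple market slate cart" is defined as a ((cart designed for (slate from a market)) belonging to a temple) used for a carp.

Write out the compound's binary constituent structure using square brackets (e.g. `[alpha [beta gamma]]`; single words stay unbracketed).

[carp [temple [[market slate] cart]]]

Overall it is a kind of cart (specifically "temple market slate cart"); the modifier is "carp".
Inside "temple market slate cart": head "cart" (specifically "market slate cart"), modifier "temple".
Inside "market slate cart": head "cart", modifier "market slate".
Inside "market slate": head "slate", modifier "market".
Putting it together: [carp [temple [[market slate] cart]]].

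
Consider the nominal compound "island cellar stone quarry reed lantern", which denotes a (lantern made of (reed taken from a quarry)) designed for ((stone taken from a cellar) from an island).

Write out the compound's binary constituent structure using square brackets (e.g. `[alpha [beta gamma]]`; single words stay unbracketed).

Overall it is a kind of lantern (specifically "quarry reed lantern"); the modifier is "island cellar stone".
"island cellar stone" → head "stone" (specifically "cellar stone"), modifier "island".
"cellar stone" → head "stone", modifier "cellar".
"quarry reed lantern" → head "lantern", modifier "quarry reed".
"quarry reed" → head "reed", modifier "quarry".
So the structure is [[island [cellar stone]] [[quarry reed] lantern]].

[[island [cellar stone]] [[quarry reed] lantern]]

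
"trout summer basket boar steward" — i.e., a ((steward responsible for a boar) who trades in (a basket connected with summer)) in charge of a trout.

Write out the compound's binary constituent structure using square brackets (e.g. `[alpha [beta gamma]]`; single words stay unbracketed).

[trout [[summer basket] [boar steward]]]

At the top level: head "steward" (specifically "summer basket boar steward"); modifier "trout".
"summer basket boar steward" → head "steward" (specifically "boar steward"), modifier "summer basket".
"summer basket" → head "basket", modifier "summer".
"boar steward" → head "steward", modifier "boar".
Putting it together: [trout [[summer basket] [boar steward]]].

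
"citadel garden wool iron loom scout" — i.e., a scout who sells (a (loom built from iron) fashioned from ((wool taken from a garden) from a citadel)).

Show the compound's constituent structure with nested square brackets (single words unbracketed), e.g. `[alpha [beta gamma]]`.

[[[citadel [garden wool]] [iron loom]] scout]

The outermost head in the paraphrase is "scout", modified by "citadel garden wool iron loom".
"citadel garden wool iron loom" → head "loom" (specifically "iron loom"), modifier "citadel garden wool".
"citadel garden wool" → head "wool" (specifically "garden wool"), modifier "citadel".
"garden wool" → head "wool", modifier "garden".
"iron loom" → head "loom", modifier "iron".
So the structure is [[[citadel [garden wool]] [iron loom]] scout].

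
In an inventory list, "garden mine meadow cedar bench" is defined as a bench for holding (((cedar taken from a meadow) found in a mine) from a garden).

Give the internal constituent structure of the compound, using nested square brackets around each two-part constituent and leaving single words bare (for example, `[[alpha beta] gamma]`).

Overall it is a kind of bench; the modifier is "garden mine meadow cedar".
"garden mine meadow cedar" → head "cedar" (specifically "mine meadow cedar"), modifier "garden".
"mine meadow cedar" → head "cedar" (specifically "meadow cedar"), modifier "mine".
"meadow cedar" → head "cedar", modifier "meadow".
Putting it together: [[garden [mine [meadow cedar]]] bench].

[[garden [mine [meadow cedar]]] bench]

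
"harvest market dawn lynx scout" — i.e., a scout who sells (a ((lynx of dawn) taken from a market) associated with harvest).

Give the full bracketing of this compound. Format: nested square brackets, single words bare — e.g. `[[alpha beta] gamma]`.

[[harvest [market [dawn lynx]]] scout]

Whole compound: head "scout", modifier "harvest market dawn lynx".
Within "harvest market dawn lynx", the head is "lynx" (specifically "market dawn lynx") and the modifier is "harvest".
Within "market dawn lynx", the head is "lynx" (specifically "dawn lynx") and the modifier is "market".
Within "dawn lynx", the head is "lynx" and the modifier is "dawn".
So the structure is [[harvest [market [dawn lynx]]] scout].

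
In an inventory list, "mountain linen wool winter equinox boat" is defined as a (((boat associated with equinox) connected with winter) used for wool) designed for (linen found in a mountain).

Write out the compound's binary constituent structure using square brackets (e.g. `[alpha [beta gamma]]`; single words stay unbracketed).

[[mountain linen] [wool [winter [equinox boat]]]]

The outermost head in the paraphrase is "boat" (specifically "wool winter equinox boat"), modified by "mountain linen".
"mountain linen" → head "linen", modifier "mountain".
"wool winter equinox boat" → head "boat" (specifically "winter equinox boat"), modifier "wool".
"winter equinox boat" → head "boat" (specifically "equinox boat"), modifier "winter".
"equinox boat" → head "boat", modifier "equinox".
So the structure is [[mountain linen] [wool [winter [equinox boat]]]].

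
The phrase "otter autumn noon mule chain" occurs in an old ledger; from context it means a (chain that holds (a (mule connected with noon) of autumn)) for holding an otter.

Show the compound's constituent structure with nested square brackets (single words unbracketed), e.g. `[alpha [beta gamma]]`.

[otter [[autumn [noon mule]] chain]]

The outermost head in the paraphrase is "chain" (specifically "autumn noon mule chain"), modified by "otter".
Within "autumn noon mule chain", the head is "chain" and the modifier is "autumn noon mule".
Within "autumn noon mule", the head is "mule" (specifically "noon mule") and the modifier is "autumn".
Within "noon mule", the head is "mule" and the modifier is "noon".
Putting it together: [otter [[autumn [noon mule]] chain]].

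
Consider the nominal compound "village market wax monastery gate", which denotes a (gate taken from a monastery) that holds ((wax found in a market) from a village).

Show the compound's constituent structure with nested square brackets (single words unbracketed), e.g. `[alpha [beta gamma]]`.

[[village [market wax]] [monastery gate]]

At the top level: head "gate" (specifically "monastery gate"); modifier "village market wax".
Inside "village market wax": head "wax" (specifically "market wax"), modifier "village".
Inside "market wax": head "wax", modifier "market".
Inside "monastery gate": head "gate", modifier "monastery".
So the structure is [[village [market wax]] [monastery gate]].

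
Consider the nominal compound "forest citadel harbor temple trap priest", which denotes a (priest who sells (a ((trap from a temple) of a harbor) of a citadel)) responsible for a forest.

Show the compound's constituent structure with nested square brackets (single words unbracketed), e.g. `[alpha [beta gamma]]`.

Whole compound: head "priest" (specifically "citadel harbor temple trap priest"), modifier "forest".
"citadel harbor temple trap priest" → head "priest", modifier "citadel harbor temple trap".
"citadel harbor temple trap" → head "trap" (specifically "harbor temple trap"), modifier "citadel".
"harbor temple trap" → head "trap" (specifically "temple trap"), modifier "harbor".
"temple trap" → head "trap", modifier "temple".
Assembled: [forest [[citadel [harbor [temple trap]]] priest]].

[forest [[citadel [harbor [temple trap]]] priest]]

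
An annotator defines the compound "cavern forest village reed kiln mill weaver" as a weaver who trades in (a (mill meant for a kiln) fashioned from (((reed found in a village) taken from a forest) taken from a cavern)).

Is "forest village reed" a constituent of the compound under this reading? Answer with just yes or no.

yes

The paraphrase groups the words so that "forest village reed" is one unit: it corresponds to a single parenthesized sub-phrase.
The full structure is [[[cavern [forest [village reed]]] [kiln mill]] weaver], in which [forest village reed] is a constituent.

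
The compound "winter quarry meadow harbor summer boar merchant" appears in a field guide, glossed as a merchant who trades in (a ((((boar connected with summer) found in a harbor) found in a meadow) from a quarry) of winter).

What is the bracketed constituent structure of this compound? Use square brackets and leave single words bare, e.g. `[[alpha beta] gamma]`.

At the top level: head "merchant"; modifier "winter quarry meadow harbor summer boar".
"winter quarry meadow harbor summer boar" → head "boar" (specifically "quarry meadow harbor summer boar"), modifier "winter".
"quarry meadow harbor summer boar" → head "boar" (specifically "meadow harbor summer boar"), modifier "quarry".
"meadow harbor summer boar" → head "boar" (specifically "harbor summer boar"), modifier "meadow".
"harbor summer boar" → head "boar" (specifically "summer boar"), modifier "harbor".
"summer boar" → head "boar", modifier "summer".
Putting it together: [[winter [quarry [meadow [harbor [summer boar]]]]] merchant].

[[winter [quarry [meadow [harbor [summer boar]]]]] merchant]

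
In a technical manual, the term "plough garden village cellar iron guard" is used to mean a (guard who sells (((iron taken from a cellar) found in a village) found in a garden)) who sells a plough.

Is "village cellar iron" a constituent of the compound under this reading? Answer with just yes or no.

yes

The paraphrase groups the words so that "village cellar iron" is one unit: it corresponds to a single parenthesized sub-phrase.
The full structure is [plough [[garden [village [cellar iron]]] guard]], in which [village cellar iron] is a constituent.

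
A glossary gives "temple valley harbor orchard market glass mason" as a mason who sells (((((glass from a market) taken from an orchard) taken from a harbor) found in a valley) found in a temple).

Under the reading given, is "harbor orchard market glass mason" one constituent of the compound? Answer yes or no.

The top-level split is [temple valley harbor orchard market glass] [mason]; the full structure is [[temple [valley [harbor [orchard [market glass]]]]] mason].
"harbor orchard market glass mason" straddles a constituent boundary, so it is not a single unit.

no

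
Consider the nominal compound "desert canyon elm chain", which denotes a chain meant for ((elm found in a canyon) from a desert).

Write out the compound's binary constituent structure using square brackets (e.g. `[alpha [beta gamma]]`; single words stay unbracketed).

Whole compound: head "chain", modifier "desert canyon elm".
Within "desert canyon elm", the head is "elm" (specifically "canyon elm") and the modifier is "desert".
Within "canyon elm", the head is "elm" and the modifier is "canyon".
So the structure is [[desert [canyon elm]] chain].

[[desert [canyon elm]] chain]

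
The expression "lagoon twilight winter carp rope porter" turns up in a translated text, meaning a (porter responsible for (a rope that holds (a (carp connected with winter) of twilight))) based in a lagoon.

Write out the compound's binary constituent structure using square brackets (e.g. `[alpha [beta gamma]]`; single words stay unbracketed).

[lagoon [[[twilight [winter carp]] rope] porter]]

Whole compound: head "porter" (specifically "twilight winter carp rope porter"), modifier "lagoon".
Within "twilight winter carp rope porter", the head is "porter" and the modifier is "twilight winter carp rope".
Within "twilight winter carp rope", the head is "rope" and the modifier is "twilight winter carp".
Within "twilight winter carp", the head is "carp" (specifically "winter carp") and the modifier is "twilight".
Within "winter carp", the head is "carp" and the modifier is "winter".
So the structure is [lagoon [[[twilight [winter carp]] rope] porter]].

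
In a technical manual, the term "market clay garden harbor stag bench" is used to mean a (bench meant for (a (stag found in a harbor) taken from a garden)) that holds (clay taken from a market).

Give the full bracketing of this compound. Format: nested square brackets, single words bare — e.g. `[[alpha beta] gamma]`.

[[market clay] [[garden [harbor stag]] bench]]

Overall it is a kind of bench (specifically "garden harbor stag bench"); the modifier is "market clay".
"market clay" → head "clay", modifier "market".
"garden harbor stag bench" → head "bench", modifier "garden harbor stag".
"garden harbor stag" → head "stag" (specifically "harbor stag"), modifier "garden".
"harbor stag" → head "stag", modifier "harbor".
So the structure is [[market clay] [[garden [harbor stag]] bench]].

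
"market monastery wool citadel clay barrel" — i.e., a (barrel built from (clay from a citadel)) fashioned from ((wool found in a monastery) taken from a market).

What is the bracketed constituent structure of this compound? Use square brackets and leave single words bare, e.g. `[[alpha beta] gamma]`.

[[market [monastery wool]] [[citadel clay] barrel]]

Overall it is a kind of barrel (specifically "citadel clay barrel"); the modifier is "market monastery wool".
Inside "market monastery wool": head "wool" (specifically "monastery wool"), modifier "market".
Inside "monastery wool": head "wool", modifier "monastery".
Inside "citadel clay barrel": head "barrel", modifier "citadel clay".
Inside "citadel clay": head "clay", modifier "citadel".
Assembled: [[market [monastery wool]] [[citadel clay] barrel]].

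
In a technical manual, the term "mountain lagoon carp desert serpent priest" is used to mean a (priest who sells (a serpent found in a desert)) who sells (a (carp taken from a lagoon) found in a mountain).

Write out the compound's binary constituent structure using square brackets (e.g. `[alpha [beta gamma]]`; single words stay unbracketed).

[[mountain [lagoon carp]] [[desert serpent] priest]]

Whole compound: head "priest" (specifically "desert serpent priest"), modifier "mountain lagoon carp".
"mountain lagoon carp" → head "carp" (specifically "lagoon carp"), modifier "mountain".
"lagoon carp" → head "carp", modifier "lagoon".
"desert serpent priest" → head "priest", modifier "desert serpent".
"desert serpent" → head "serpent", modifier "desert".
So the structure is [[mountain [lagoon carp]] [[desert serpent] priest]].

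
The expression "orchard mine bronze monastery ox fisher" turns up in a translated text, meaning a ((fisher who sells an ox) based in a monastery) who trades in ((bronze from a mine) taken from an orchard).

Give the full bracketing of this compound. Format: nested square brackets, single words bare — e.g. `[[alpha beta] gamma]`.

Whole compound: head "fisher" (specifically "monastery ox fisher"), modifier "orchard mine bronze".
"orchard mine bronze" → head "bronze" (specifically "mine bronze"), modifier "orchard".
"mine bronze" → head "bronze", modifier "mine".
"monastery ox fisher" → head "fisher" (specifically "ox fisher"), modifier "monastery".
"ox fisher" → head "fisher", modifier "ox".
Assembled: [[orchard [mine bronze]] [monastery [ox fisher]]].

[[orchard [mine bronze]] [monastery [ox fisher]]]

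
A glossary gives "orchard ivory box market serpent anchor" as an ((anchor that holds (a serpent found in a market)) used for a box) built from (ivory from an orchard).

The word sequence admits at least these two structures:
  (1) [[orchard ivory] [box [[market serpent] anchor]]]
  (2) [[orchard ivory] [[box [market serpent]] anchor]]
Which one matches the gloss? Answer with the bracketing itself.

The paraphrase's head is the "anchor" part ("box market serpent anchor"); its modifier is "orchard ivory".
That top-level split, carried through the inner groups, gives [[orchard ivory] [box [[market serpent] anchor]]].

[[orchard ivory] [box [[market serpent] anchor]]]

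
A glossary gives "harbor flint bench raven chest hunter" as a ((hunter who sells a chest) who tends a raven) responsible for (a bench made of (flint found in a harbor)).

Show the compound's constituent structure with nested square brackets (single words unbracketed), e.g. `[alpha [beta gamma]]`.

[[[harbor flint] bench] [raven [chest hunter]]]

Overall it is a kind of hunter (specifically "raven chest hunter"); the modifier is "harbor flint bench".
Inside "harbor flint bench": head "bench", modifier "harbor flint".
Inside "harbor flint": head "flint", modifier "harbor".
Inside "raven chest hunter": head "hunter" (specifically "chest hunter"), modifier "raven".
Inside "chest hunter": head "hunter", modifier "chest".
Assembled: [[[harbor flint] bench] [raven [chest hunter]]].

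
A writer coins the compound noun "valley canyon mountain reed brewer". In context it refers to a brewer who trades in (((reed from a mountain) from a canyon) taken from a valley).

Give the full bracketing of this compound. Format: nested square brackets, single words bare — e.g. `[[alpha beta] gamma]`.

At the top level: head "brewer"; modifier "valley canyon mountain reed".
"valley canyon mountain reed" → head "reed" (specifically "canyon mountain reed"), modifier "valley".
"canyon mountain reed" → head "reed" (specifically "mountain reed"), modifier "canyon".
"mountain reed" → head "reed", modifier "mountain".
Putting it together: [[valley [canyon [mountain reed]]] brewer].

[[valley [canyon [mountain reed]]] brewer]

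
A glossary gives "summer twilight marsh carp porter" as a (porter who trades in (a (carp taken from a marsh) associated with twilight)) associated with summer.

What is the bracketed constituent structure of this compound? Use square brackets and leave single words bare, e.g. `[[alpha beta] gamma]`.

[summer [[twilight [marsh carp]] porter]]

Whole compound: head "porter" (specifically "twilight marsh carp porter"), modifier "summer".
Inside "twilight marsh carp porter": head "porter", modifier "twilight marsh carp".
Inside "twilight marsh carp": head "carp" (specifically "marsh carp"), modifier "twilight".
Inside "marsh carp": head "carp", modifier "marsh".
Putting it together: [summer [[twilight [marsh carp]] porter]].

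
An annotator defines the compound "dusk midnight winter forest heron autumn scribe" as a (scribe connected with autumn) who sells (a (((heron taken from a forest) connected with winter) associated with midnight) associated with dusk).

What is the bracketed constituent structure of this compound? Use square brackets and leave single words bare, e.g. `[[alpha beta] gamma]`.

Whole compound: head "scribe" (specifically "autumn scribe"), modifier "dusk midnight winter forest heron".
Within "dusk midnight winter forest heron", the head is "heron" (specifically "midnight winter forest heron") and the modifier is "dusk".
Within "midnight winter forest heron", the head is "heron" (specifically "winter forest heron") and the modifier is "midnight".
Within "winter forest heron", the head is "heron" (specifically "forest heron") and the modifier is "winter".
Within "forest heron", the head is "heron" and the modifier is "forest".
Within "autumn scribe", the head is "scribe" and the modifier is "autumn".
Putting it together: [[dusk [midnight [winter [forest heron]]]] [autumn scribe]].

[[dusk [midnight [winter [forest heron]]]] [autumn scribe]]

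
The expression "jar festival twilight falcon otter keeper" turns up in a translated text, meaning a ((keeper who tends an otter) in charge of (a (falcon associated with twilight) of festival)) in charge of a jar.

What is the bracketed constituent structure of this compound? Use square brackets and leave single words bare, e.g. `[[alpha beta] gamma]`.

[jar [[festival [twilight falcon]] [otter keeper]]]

The outermost head in the paraphrase is "keeper" (specifically "festival twilight falcon otter keeper"), modified by "jar".
Inside "festival twilight falcon otter keeper": head "keeper" (specifically "otter keeper"), modifier "festival twilight falcon".
Inside "festival twilight falcon": head "falcon" (specifically "twilight falcon"), modifier "festival".
Inside "twilight falcon": head "falcon", modifier "twilight".
Inside "otter keeper": head "keeper", modifier "otter".
So the structure is [jar [[festival [twilight falcon]] [otter keeper]]].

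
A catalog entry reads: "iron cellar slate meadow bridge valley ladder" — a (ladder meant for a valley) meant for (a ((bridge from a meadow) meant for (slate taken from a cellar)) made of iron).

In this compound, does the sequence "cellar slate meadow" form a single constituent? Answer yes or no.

no

The top-level split is [iron cellar slate meadow bridge] [valley ladder]; the full structure is [[iron [[cellar slate] [meadow bridge]]] [valley ladder]].
"cellar slate meadow" straddles a constituent boundary, so it is not a single unit.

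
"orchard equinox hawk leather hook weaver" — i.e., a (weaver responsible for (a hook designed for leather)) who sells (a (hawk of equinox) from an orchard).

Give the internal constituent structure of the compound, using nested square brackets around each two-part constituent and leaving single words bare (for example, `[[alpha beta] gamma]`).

[[orchard [equinox hawk]] [[leather hook] weaver]]

Whole compound: head "weaver" (specifically "leather hook weaver"), modifier "orchard equinox hawk".
Within "orchard equinox hawk", the head is "hawk" (specifically "equinox hawk") and the modifier is "orchard".
Within "equinox hawk", the head is "hawk" and the modifier is "equinox".
Within "leather hook weaver", the head is "weaver" and the modifier is "leather hook".
Within "leather hook", the head is "hook" and the modifier is "leather".
Assembled: [[orchard [equinox hawk]] [[leather hook] weaver]].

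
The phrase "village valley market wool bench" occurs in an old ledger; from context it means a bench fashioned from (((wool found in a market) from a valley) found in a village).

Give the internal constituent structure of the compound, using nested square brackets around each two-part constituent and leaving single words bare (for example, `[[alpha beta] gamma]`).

Overall it is a kind of bench; the modifier is "village valley market wool".
"village valley market wool" → head "wool" (specifically "valley market wool"), modifier "village".
"valley market wool" → head "wool" (specifically "market wool"), modifier "valley".
"market wool" → head "wool", modifier "market".
Assembled: [[village [valley [market wool]]] bench].

[[village [valley [market wool]]] bench]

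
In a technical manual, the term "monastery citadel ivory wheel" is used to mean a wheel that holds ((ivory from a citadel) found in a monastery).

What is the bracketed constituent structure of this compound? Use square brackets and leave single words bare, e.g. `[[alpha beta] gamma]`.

[[monastery [citadel ivory]] wheel]

Overall it is a kind of wheel; the modifier is "monastery citadel ivory".
"monastery citadel ivory" → head "ivory" (specifically "citadel ivory"), modifier "monastery".
"citadel ivory" → head "ivory", modifier "citadel".
Putting it together: [[monastery [citadel ivory]] wheel].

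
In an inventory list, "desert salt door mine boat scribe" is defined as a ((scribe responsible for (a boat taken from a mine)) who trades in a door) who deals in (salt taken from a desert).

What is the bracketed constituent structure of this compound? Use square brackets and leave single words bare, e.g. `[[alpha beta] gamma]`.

[[desert salt] [door [[mine boat] scribe]]]

Whole compound: head "scribe" (specifically "door mine boat scribe"), modifier "desert salt".
Inside "desert salt": head "salt", modifier "desert".
Inside "door mine boat scribe": head "scribe" (specifically "mine boat scribe"), modifier "door".
Inside "mine boat scribe": head "scribe", modifier "mine boat".
Inside "mine boat": head "boat", modifier "mine".
Assembled: [[desert salt] [door [[mine boat] scribe]]].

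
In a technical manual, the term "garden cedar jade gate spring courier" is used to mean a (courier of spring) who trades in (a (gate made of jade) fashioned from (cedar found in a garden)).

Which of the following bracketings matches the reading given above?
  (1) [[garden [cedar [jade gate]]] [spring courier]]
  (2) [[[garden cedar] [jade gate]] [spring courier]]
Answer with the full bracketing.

The paraphrase's head is the "courier" part ("spring courier"); its modifier is "garden cedar jade gate".
That top-level split, carried through the inner groups, gives [[[garden cedar] [jade gate]] [spring courier]].

[[[garden cedar] [jade gate]] [spring courier]]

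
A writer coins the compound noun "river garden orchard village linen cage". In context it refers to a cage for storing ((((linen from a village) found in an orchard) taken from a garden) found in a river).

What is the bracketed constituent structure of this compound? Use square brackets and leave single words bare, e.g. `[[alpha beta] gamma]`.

[[river [garden [orchard [village linen]]]] cage]

Whole compound: head "cage", modifier "river garden orchard village linen".
"river garden orchard village linen" → head "linen" (specifically "garden orchard village linen"), modifier "river".
"garden orchard village linen" → head "linen" (specifically "orchard village linen"), modifier "garden".
"orchard village linen" → head "linen" (specifically "village linen"), modifier "orchard".
"village linen" → head "linen", modifier "village".
Putting it together: [[river [garden [orchard [village linen]]]] cage].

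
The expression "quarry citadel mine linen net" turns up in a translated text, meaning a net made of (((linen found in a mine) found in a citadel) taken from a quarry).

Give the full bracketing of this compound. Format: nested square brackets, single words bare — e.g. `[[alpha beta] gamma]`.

At the top level: head "net"; modifier "quarry citadel mine linen".
Inside "quarry citadel mine linen": head "linen" (specifically "citadel mine linen"), modifier "quarry".
Inside "citadel mine linen": head "linen" (specifically "mine linen"), modifier "citadel".
Inside "mine linen": head "linen", modifier "mine".
So the structure is [[quarry [citadel [mine linen]]] net].

[[quarry [citadel [mine linen]]] net]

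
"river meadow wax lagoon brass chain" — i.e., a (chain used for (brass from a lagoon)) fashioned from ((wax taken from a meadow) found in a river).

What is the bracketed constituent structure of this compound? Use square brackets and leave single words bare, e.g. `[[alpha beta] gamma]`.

Whole compound: head "chain" (specifically "lagoon brass chain"), modifier "river meadow wax".
"river meadow wax" → head "wax" (specifically "meadow wax"), modifier "river".
"meadow wax" → head "wax", modifier "meadow".
"lagoon brass chain" → head "chain", modifier "lagoon brass".
"lagoon brass" → head "brass", modifier "lagoon".
So the structure is [[river [meadow wax]] [[lagoon brass] chain]].

[[river [meadow wax]] [[lagoon brass] chain]]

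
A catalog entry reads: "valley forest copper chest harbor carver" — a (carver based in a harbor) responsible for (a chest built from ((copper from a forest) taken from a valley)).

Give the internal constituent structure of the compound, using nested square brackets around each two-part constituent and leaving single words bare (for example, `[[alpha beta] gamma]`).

At the top level: head "carver" (specifically "harbor carver"); modifier "valley forest copper chest".
"valley forest copper chest" → head "chest", modifier "valley forest copper".
"valley forest copper" → head "copper" (specifically "forest copper"), modifier "valley".
"forest copper" → head "copper", modifier "forest".
"harbor carver" → head "carver", modifier "harbor".
So the structure is [[[valley [forest copper]] chest] [harbor carver]].

[[[valley [forest copper]] chest] [harbor carver]]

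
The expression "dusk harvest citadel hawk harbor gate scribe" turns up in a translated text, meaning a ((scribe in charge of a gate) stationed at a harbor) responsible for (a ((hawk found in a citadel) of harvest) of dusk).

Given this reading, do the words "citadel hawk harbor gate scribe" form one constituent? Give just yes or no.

The top-level split is [dusk harvest citadel hawk] [harbor gate scribe]; the full structure is [[dusk [harvest [citadel hawk]]] [harbor [gate scribe]]].
"citadel hawk harbor gate scribe" straddles a constituent boundary, so it is not a single unit.

no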